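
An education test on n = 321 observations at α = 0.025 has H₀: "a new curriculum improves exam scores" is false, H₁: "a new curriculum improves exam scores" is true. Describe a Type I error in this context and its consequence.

Type I error: rejecting H₀ when it is true — concluding that a new curriculum improves exam scores when in fact it is not. Consequence: adopting a curriculum that gives no real benefit — disruption for nothing.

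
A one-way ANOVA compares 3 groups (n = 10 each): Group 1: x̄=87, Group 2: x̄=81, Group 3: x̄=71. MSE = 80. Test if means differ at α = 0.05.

Grand mean = 79.67. SS_between = 1306.67, MS_between = 653.33. F = 8.167, F_crit ≈ 3.354. Reject H₀.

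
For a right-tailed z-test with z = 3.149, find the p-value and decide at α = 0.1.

p = P(Z > 3.149) = 1 - Φ(3.149) ≈ 0.0008. Since p < 0.1, reject H₀ (significant) at α = 0.1.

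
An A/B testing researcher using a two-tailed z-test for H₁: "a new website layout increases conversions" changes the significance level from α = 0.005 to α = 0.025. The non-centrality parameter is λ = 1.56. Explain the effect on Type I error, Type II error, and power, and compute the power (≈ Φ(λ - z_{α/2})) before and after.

Increasing α from 0.005 to 0.025:
• Type I error rate increases (α is the Type I rate by definition).
• Critical value moves from z_{α/2} = 2.807 to 2.241, so power = Φ(λ - z_{α/2}) goes from Φ(1.56 - 2.807) = 0.106 to Φ(1.56 - 2.241) = 0.248.
• Type II error rate β = 1 - power therefore decreases (0.894 → 0.752).
Appropriate when false negatives are costly — here, discarding a layout that would have improved conversions — lost revenue.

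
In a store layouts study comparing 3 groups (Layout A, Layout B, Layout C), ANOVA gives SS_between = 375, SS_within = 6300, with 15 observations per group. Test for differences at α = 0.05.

df_between = 2, df_within = 42. F = MS_between/MS_within = 187.5/150.0 = 1.25. F_crit ≈ 3.22. Fail to reject H₀.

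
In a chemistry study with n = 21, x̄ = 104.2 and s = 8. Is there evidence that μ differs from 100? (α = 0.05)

t = (x̄ - μ₀)/(s/√n) = (104.2 - 100)/(8/√21) = 2.406. df = 20, critical t = ±2.086. Reject H₀.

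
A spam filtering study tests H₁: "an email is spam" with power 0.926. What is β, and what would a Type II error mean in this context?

β = 1 - power = 1 - 0.926 = 0.074. A Type II error is failing to reject H₀ when H₀ is false (false negative) — here, failing to conclude that an email is spam when in fact it is true. Consequence: a spam email lands in the inbox.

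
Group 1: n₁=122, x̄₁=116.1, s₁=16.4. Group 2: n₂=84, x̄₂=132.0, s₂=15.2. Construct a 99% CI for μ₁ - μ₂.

Difference = -15.9. SE = √(16.4²/122 + 15.2²/84) = 2.226. CI = (-21.63, -10.17)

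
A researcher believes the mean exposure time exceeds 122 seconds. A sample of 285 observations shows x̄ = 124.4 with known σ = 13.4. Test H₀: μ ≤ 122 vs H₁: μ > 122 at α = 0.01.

z = 3.024. Critical value: 2.33. Reject H₀.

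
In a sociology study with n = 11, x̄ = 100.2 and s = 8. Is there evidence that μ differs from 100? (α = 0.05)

t = (x̄ - μ₀)/(s/√n) = (100.2 - 100)/(8/√11) = 0.083. df = 10, critical t = ±2.228. Fail to reject H₀.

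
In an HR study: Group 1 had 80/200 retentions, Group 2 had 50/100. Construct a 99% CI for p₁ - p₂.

p̂₁ = 0.4, p̂₂ = 0.5. Difference = -0.1. CI = (-0.257, 0.057)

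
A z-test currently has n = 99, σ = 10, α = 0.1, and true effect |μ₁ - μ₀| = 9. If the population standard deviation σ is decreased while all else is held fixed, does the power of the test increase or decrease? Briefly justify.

Power increases: a smaller σ shrinks the standard error σ/√n, moving the sampling distribution under H₁ further from the critical value.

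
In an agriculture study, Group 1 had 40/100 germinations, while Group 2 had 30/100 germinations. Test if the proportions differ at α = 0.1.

p̂₁ = 0.4, p̂₂ = 0.3, pooled p̂ = 0.35. z = 1.482. Critical: ±1.645. Fail to reject H₀.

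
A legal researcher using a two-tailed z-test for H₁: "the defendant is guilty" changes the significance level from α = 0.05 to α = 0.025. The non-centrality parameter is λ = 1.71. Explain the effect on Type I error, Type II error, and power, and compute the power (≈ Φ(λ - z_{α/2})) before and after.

Decreasing α from 0.05 to 0.025:
• Type I error rate decreases (α is the Type I rate by definition).
• Critical value moves from z_{α/2} = 1.96 to 2.241, so power = Φ(λ - z_{α/2}) goes from Φ(1.71 - 1.96) = 0.401 to Φ(1.71 - 2.241) = 0.298.
• Type II error rate β = 1 - power therefore increases (0.599 → 0.702).
Appropriate when false positives are costly — here, convicting an innocent person.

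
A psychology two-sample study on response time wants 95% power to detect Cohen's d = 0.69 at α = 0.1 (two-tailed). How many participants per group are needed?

z_{α/2} = 1.645, z_β = Φ⁻¹(0.95) = 1.645. For medium effect (d = 0.69): n per group = 2(z_{α/2} + z_β)²/d² = 2(1.645 + 1.645)²/0.69² = 45.5 → 46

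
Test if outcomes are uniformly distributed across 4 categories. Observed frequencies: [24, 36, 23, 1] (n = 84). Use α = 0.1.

Expected = 21 each. χ² = Σ(O-E)²/E = 30.381. df = 3, critical value = 6.251. Reject H₀.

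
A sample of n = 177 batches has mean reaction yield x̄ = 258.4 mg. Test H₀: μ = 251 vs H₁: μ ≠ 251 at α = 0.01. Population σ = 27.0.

z = (x̄ - μ₀)/(σ/√n) = (258.4 - 251)/(27.0/√177) = 3.646. Critical value: ±2.576. Since |3.646| > 2.576, Reject H₀.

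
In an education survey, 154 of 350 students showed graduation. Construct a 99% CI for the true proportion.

p̂ = 0.44. CI = p̂ ± z*√(p̂(1-p̂)/n) = (0.372, 0.508)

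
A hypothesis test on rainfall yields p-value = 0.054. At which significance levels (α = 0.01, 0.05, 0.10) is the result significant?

p = 0.054. Significant at: α = 0.1.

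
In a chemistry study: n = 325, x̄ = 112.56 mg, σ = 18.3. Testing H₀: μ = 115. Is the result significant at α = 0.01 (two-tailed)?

z = (112.56 - 115)/(18.3/√325) = -2.404. Since |z| ≤ 2.576, not significant at α = 0.01.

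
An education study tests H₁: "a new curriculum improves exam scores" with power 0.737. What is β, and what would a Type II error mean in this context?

β = 1 - power = 1 - 0.737 = 0.263. A Type II error is failing to reject H₀ when H₀ is false (false negative) — here, failing to conclude that a new curriculum improves exam scores when in fact it is true. Consequence: keeping the old curriculum when the new one would have helped students.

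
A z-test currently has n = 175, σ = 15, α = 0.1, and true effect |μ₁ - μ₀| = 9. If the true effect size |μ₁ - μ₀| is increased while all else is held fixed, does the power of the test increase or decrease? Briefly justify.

Power increases: a larger true effect increases the non-centrality λ = |μ₁ - μ₀|/(σ/√n).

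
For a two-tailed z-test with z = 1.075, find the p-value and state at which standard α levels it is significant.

p = 2·P(Z > |1.075|) = 2·(1 - Φ(1.075)) ≈ 0.2824. Not significant at any standard level.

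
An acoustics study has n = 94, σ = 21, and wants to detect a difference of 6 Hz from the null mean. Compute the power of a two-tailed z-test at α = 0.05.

SE = σ/√n = 21/√94 = 2.166. Non-centrality λ = d/SE = 6/2.166 = 2.77. Power ≈ Φ(λ - z_{α/2}) = Φ(2.77 - 1.96) = Φ(0.81) = 0.791.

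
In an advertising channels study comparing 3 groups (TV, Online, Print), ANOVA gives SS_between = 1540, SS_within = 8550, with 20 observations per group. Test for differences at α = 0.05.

df_between = 2, df_within = 57. F = MS_between/MS_within = 770.0/150.0 = 5.133. F_crit ≈ 3.159. Reject H₀. At least one mean differs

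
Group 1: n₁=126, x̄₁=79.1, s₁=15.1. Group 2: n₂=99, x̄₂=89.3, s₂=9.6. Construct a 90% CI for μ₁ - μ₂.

Difference = -10.2. SE = √(15.1²/126 + 9.6²/99) = 1.655. CI = (-12.92, -7.48)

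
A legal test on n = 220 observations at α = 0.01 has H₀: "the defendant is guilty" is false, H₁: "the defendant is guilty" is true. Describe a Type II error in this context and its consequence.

Type II error: failing to reject H₀ when it is false — concluding that the defendant is guilty is not supported when in fact it is. Consequence: acquitting a guilty person.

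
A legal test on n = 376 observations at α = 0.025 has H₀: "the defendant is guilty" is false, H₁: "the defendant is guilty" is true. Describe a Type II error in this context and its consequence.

Type II error: failing to reject H₀ when it is false — concluding that the defendant is guilty is not supported when in fact it is. Consequence: acquitting a guilty person.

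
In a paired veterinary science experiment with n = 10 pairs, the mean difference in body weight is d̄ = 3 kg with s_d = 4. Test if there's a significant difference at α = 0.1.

t = d̄/(s_d/√n) = 3/(4/√10) = 2.372. df = 9, critical t = ±1.833. Reject H₀.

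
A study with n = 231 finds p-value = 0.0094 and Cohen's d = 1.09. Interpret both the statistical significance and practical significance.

Statistically significant (p = 0.0094 < 0.05). Cohen's d = 1.09 indicates a large effect size. Both statistical and practical significance should be considered.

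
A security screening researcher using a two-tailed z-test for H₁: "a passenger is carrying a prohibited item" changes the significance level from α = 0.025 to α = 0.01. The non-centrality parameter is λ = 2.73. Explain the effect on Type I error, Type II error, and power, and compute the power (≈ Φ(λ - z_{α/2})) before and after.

Decreasing α from 0.025 to 0.01:
• Type I error rate decreases (α is the Type I rate by definition).
• Critical value moves from z_{α/2} = 2.241 to 2.576, so power = Φ(λ - z_{α/2}) goes from Φ(2.73 - 2.241) = 0.688 to Φ(2.73 - 2.576) = 0.561.
• Type II error rate β = 1 - power therefore increases (0.312 → 0.439).
Appropriate when false positives are costly — here, detaining an innocent passenger — delay and inconvenience.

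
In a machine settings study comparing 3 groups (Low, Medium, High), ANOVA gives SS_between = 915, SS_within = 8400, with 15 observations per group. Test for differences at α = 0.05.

df_between = 2, df_within = 42. F = MS_between/MS_within = 457.5/200.0 = 2.288. F_crit ≈ 3.22. Fail to reject H₀.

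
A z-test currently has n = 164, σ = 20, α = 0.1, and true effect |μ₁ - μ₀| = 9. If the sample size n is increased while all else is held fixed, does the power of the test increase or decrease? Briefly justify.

Power increases: a larger n shrinks the standard error σ/√n, moving the sampling distribution under H₁ further from the critical value.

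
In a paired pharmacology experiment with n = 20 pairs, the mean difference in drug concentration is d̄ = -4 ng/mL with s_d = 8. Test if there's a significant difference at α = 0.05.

t = d̄/(s_d/√n) = -4/(8/√20) = -2.236. df = 19, critical t = ±2.093. Reject H₀.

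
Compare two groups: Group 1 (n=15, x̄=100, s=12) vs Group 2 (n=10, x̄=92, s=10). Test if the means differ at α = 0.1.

Pooled sp = 11.26. t = 1.74, df = 23. Critical t = ±1.714. Reject H₀.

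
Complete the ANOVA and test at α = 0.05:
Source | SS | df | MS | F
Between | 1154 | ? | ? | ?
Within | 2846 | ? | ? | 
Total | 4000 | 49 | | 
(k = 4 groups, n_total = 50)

df_between = 3, df_within = 46. MS_between = 384.67, MS_within = 61.87. F = 6.217, F_crit ≈ 2.807. Reject H₀.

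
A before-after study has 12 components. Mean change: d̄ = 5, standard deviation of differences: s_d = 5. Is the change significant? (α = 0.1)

t = d̄/(s_d/√n) = 5/(5/√12) = 3.464. df = 11, critical t = ±1.796. Reject H₀.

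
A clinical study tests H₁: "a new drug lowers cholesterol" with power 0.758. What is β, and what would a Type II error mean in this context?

β = 1 - power = 1 - 0.758 = 0.242. A Type II error is failing to reject H₀ when H₀ is false (false negative) — here, failing to conclude that a new drug lowers cholesterol when in fact it is true. Consequence: shelving an effective drug — patients miss out on a treatment that would have helped.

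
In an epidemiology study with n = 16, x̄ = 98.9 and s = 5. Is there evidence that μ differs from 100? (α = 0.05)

t = (x̄ - μ₀)/(s/√n) = (98.9 - 100)/(5/√16) = -0.88. df = 15, critical t = ±2.131. Fail to reject H₀.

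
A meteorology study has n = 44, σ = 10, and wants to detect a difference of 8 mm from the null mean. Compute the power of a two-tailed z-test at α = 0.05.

SE = σ/√n = 10/√44 = 1.508. Non-centrality λ = d/SE = 8/1.508 = 5.307. Power ≈ Φ(λ - z_{α/2}) = Φ(5.307 - 1.96) = Φ(3.347) = 1.0.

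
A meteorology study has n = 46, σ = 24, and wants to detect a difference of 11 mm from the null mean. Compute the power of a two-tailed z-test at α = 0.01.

SE = σ/√n = 24/√46 = 3.539. Non-centrality λ = d/SE = 11/3.539 = 3.109. Power ≈ Φ(λ - z_{α/2}) = Φ(3.109 - 2.576) = Φ(0.533) = 0.703.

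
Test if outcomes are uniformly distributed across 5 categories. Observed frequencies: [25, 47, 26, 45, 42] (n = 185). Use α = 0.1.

Expected = 37 each. χ² = Σ(O-E)²/E = 12.27. df = 4, critical value = 7.779. Reject H₀.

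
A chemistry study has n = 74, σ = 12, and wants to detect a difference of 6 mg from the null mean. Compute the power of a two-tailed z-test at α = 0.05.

SE = σ/√n = 12/√74 = 1.395. Non-centrality λ = d/SE = 6/1.395 = 4.301. Power ≈ Φ(λ - z_{α/2}) = Φ(4.301 - 1.96) = Φ(2.341) = 0.99.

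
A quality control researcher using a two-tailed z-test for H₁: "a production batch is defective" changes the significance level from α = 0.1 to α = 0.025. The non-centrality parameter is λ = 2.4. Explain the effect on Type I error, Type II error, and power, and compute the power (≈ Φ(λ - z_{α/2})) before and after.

Decreasing α from 0.1 to 0.025:
• Type I error rate decreases (α is the Type I rate by definition).
• Critical value moves from z_{α/2} = 1.645 to 2.241, so power = Φ(λ - z_{α/2}) goes from Φ(2.4 - 1.645) = 0.775 to Φ(2.4 - 2.241) = 0.563.
• Type II error rate β = 1 - power therefore increases (0.225 → 0.437).
Appropriate when false positives are costly — here, scrapping a good batch — wasted material and cost for no reason.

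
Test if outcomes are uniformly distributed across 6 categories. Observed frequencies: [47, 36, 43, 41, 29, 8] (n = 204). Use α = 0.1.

Expected = 34 each. χ² = Σ(O-E)²/E = 29.529. df = 5, critical value = 9.236. Reject H₀.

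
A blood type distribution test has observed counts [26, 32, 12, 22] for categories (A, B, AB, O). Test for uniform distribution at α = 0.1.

Expected = 23 each. χ² = Σ(O-E)²/E = 9.217. df = 3, critical value = 6.251. Reject H₀.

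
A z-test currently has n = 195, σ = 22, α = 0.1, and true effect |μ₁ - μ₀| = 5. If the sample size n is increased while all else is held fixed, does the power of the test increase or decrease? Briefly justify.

Power increases: a larger n shrinks the standard error σ/√n, moving the sampling distribution under H₁ further from the critical value.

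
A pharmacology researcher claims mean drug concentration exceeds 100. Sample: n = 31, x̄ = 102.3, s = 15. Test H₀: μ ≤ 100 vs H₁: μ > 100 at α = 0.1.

t = (102.3 - 100)/(15/√31) = 0.854, df = 30. Critical t = 1.31. Fail to reject H₀.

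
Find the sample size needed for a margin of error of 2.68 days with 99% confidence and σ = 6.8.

n = (z*σ/E)² = (2.576×6.8/2.68)² = 42.7 → n = 43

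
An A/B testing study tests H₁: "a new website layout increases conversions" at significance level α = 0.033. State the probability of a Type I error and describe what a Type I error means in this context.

P(Type I error) = α = 0.033. A Type I error is rejecting H₀ when H₀ is actually true (false positive) — here, concluding that a new website layout increases conversions when in fact this is not the case. Consequence: rolling out a layout that doesn't actually help — wasted engineering effort.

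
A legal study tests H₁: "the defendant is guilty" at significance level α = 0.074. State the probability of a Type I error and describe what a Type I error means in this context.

P(Type I error) = α = 0.074. A Type I error is rejecting H₀ when H₀ is actually true (false positive) — here, concluding that the defendant is guilty when in fact this is not the case. Consequence: convicting an innocent person.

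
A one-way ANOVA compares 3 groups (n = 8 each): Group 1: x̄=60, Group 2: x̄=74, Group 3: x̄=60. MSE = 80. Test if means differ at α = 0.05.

Grand mean = 64.67. SS_between = 1045.33, MS_between = 522.67. F = 6.533, F_crit ≈ 3.467. Reject H₀.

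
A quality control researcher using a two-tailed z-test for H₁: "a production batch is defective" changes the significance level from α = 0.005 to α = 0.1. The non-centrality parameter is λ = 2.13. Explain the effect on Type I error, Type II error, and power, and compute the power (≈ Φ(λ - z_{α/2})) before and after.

Increasing α from 0.005 to 0.1:
• Type I error rate increases (α is the Type I rate by definition).
• Critical value moves from z_{α/2} = 2.807 to 1.645, so power = Φ(λ - z_{α/2}) goes from Φ(2.13 - 2.807) = 0.249 to Φ(2.13 - 1.645) = 0.686.
• Type II error rate β = 1 - power therefore decreases (0.751 → 0.314).
Appropriate when false negatives are costly — here, shipping a defective batch — faulty products reach customers.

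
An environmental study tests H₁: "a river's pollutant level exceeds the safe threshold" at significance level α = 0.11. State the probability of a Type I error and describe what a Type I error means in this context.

P(Type I error) = α = 0.11. A Type I error is rejecting H₀ when H₀ is actually true (false positive) — here, concluding that a river's pollutant level exceeds the safe threshold when in fact this is not the case. Consequence: shutting down a compliant factory unnecessarily.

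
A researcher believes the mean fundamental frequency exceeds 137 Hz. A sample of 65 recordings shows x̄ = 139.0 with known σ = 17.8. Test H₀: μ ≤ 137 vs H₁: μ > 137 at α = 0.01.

z = 0.906. Critical value: 2.33. Fail to reject H₀.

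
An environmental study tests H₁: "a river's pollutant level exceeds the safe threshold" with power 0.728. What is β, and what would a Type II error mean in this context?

β = 1 - power = 1 - 0.728 = 0.272. A Type II error is failing to reject H₀ when H₀ is false (false negative) — here, failing to conclude that a river's pollutant level exceeds the safe threshold when in fact it is true. Consequence: allowing unsafe pollution to continue.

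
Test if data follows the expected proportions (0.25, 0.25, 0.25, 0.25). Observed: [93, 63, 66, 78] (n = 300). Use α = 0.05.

Expected: [75.0, 75.0, 75.0, 75.0]. χ² = 7.44. df = 3, critical = 7.815. Fail to reject H₀.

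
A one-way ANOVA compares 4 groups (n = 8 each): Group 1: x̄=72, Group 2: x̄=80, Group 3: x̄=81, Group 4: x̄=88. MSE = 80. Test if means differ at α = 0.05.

Grand mean = 80.25. SS_between = 1030.0, MS_between = 343.33. F = 4.292, F_crit ≈ 2.947. Reject H₀.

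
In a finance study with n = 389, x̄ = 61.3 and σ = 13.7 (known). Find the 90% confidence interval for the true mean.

CI = x̄ ± z*(σ/√n) = 61.3 ± 1.645(13.7/√389) = 61.3 ± 1.14 = (60.16, 62.44)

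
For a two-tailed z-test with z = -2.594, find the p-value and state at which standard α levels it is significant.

p = 2·P(Z > |-2.594|) = 2·(1 - Φ(2.594)) ≈ 0.0095. Significant at α = 0.1; Significant at α = 0.05; Significant at α = 0.01.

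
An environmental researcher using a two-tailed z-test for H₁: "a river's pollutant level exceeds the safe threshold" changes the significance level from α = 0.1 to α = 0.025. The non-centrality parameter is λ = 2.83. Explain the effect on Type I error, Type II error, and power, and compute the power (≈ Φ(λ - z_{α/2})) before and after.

Decreasing α from 0.1 to 0.025:
• Type I error rate decreases (α is the Type I rate by definition).
• Critical value moves from z_{α/2} = 1.645 to 2.241, so power = Φ(λ - z_{α/2}) goes from Φ(2.83 - 1.645) = 0.882 to Φ(2.83 - 2.241) = 0.722.
• Type II error rate β = 1 - power therefore increases (0.118 → 0.278).
Appropriate when false positives are costly — here, shutting down a compliant factory unnecessarily.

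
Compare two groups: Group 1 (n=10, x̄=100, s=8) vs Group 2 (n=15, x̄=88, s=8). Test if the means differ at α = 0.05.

Pooled sp = 8.0. t = 3.674, df = 23. Critical t = ±2.069. Reject H₀.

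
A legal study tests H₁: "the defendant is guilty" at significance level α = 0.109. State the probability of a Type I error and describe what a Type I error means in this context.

P(Type I error) = α = 0.109. A Type I error is rejecting H₀ when H₀ is actually true (false positive) — here, concluding that the defendant is guilty when in fact this is not the case. Consequence: convicting an innocent person.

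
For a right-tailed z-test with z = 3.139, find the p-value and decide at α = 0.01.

p = P(Z > 3.139) = 1 - Φ(3.139) ≈ 0.0008. Since p < 0.01, reject H₀ (significant) at α = 0.01.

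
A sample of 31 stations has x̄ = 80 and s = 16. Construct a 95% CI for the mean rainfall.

CI = x̄ ± t*(s/√n) = 80 ± 2.042(16/√31) = (74.13, 85.87)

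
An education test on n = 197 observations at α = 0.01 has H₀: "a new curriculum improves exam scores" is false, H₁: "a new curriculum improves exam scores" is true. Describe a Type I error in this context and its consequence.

Type I error: rejecting H₀ when it is true — concluding that a new curriculum improves exam scores when in fact it is not. Consequence: adopting a curriculum that gives no real benefit — disruption for nothing.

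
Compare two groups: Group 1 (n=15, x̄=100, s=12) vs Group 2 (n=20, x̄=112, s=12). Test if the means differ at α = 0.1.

Pooled sp = 12.0. t = -2.928, df = 33. Critical t = ±1.692. Reject H₀.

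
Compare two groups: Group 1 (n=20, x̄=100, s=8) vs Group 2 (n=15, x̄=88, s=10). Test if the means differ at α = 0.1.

Pooled sp = 8.9. t = 3.946, df = 33. Critical t = ±1.692. Reject H₀.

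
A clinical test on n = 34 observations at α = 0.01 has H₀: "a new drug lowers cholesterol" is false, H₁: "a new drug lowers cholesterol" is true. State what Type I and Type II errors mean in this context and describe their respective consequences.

Type I (false positive): concluding that a new drug lowers cholesterol when it is not — approving an ineffective drug — patients take a useless medication and may skip effective alternatives. Type II (false negative): failing to conclude that a new drug lowers cholesterol when it is — shelving an effective drug — patients miss out on a treatment that would have helped. Which is costlier depends on domain priorities and is a judgement call rather than a statistical fact.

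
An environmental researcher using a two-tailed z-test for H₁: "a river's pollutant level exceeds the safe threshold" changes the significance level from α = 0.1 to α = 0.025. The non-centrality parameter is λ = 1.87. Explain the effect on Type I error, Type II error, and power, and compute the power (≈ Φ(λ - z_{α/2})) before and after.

Decreasing α from 0.1 to 0.025:
• Type I error rate decreases (α is the Type I rate by definition).
• Critical value moves from z_{α/2} = 1.645 to 2.241, so power = Φ(λ - z_{α/2}) goes from Φ(1.87 - 1.645) = 0.589 to Φ(1.87 - 2.241) = 0.355.
• Type II error rate β = 1 - power therefore increases (0.411 → 0.645).
Appropriate when false positives are costly — here, shutting down a compliant factory unnecessarily.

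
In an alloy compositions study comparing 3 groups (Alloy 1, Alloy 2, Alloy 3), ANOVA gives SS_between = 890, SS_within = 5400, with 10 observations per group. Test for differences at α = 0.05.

df_between = 2, df_within = 27. F = MS_between/MS_within = 445.0/200.0 = 2.225. F_crit ≈ 3.354. Fail to reject H₀.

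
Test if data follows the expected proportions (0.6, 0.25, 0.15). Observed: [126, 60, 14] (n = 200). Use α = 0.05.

Expected: [120.0, 50.0, 30.0]. χ² = 10.833. df = 2, critical = 5.991. Reject H₀.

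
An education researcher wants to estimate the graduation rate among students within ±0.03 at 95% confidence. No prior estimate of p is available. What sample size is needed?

Conservative approach: use p = 0.5 (maximizes p(1-p) = 0.25). n = z²(0.25)/E² = 1.96²×0.25/0.03² = 1067.1 → n = 1068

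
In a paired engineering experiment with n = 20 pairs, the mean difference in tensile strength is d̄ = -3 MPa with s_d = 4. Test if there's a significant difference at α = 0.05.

t = d̄/(s_d/√n) = -3/(4/√20) = -3.354. df = 19, critical t = ±2.093. Reject H₀.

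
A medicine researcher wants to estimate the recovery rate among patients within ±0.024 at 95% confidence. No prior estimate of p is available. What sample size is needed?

Conservative approach: use p = 0.5 (maximizes p(1-p) = 0.25). n = z²(0.25)/E² = 1.96²×0.25/0.024² = 1667.4 → n = 1668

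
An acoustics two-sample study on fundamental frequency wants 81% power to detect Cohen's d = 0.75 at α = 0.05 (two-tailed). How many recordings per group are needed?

z_{α/2} = 1.96, z_β = Φ⁻¹(0.81) = 0.878. For medium effect (d = 0.75): n per group = 2(z_{α/2} + z_β)²/d² = 2(1.96 + 0.878)²/0.75² = 28.6 → 29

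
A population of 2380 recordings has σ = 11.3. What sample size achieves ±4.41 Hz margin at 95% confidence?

Without FPC: n₀ = (1.96×11.3/4.41)² = 25.223. With FPC: n = n₀N/(n₀+N-1) = 25.0 → n = 25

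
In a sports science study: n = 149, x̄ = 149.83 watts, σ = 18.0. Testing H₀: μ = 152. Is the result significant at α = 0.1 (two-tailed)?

z = (149.83 - 152)/(18.0/√149) = -1.472. Since |z| ≤ 1.645, not significant at α = 0.1.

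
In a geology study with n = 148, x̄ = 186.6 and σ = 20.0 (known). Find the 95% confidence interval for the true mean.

CI = x̄ ± z*(σ/√n) = 186.6 ± 1.96(20.0/√148) = 186.6 ± 3.22 = (183.38, 189.82)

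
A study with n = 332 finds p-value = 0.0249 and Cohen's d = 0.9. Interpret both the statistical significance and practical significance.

Statistically significant (p = 0.0249 < 0.05). Cohen's d = 0.9 indicates a large effect size. Both statistical and practical significance should be considered.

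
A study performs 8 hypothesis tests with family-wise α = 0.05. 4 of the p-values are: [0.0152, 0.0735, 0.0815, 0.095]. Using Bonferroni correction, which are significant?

Bonferroni α = 0.05/8 = 0.00625. None of the given p-values are significant.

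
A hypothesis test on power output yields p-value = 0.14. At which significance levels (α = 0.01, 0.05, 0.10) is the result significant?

p = 0.14. Not significant at any of the given levels.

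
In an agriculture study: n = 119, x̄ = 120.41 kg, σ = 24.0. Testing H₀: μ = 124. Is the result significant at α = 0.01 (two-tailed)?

z = (120.41 - 124)/(24.0/√119) = -1.632. Since |z| ≤ 2.576, not significant at α = 0.01.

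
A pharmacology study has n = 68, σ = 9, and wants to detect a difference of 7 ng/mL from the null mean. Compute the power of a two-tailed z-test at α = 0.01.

SE = σ/√n = 9/√68 = 1.091. Non-centrality λ = d/SE = 7/1.091 = 6.414. Power ≈ Φ(λ - z_{α/2}) = Φ(6.414 - 2.576) = Φ(3.838) = 1.0.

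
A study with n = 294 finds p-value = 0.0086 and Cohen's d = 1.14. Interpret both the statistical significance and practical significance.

Statistically significant (p = 0.0086 < 0.05). Cohen's d = 1.14 indicates a large effect size. Both statistical and practical significance should be considered.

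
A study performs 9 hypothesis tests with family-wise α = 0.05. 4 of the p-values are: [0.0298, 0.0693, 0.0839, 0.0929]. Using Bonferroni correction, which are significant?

Bonferroni α = 0.05/9 = 0.00556. None of the given p-values are significant.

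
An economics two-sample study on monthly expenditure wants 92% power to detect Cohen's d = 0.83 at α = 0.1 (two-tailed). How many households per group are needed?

z_{α/2} = 1.645, z_β = Φ⁻¹(0.92) = 1.405. For large effect (d = 0.83): n per group = 2(z_{α/2} + z_β)²/d² = 2(1.645 + 1.405)²/0.83² = 27.01 → 28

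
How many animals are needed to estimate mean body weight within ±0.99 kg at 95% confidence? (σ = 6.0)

n = (z*σ/E)² = (1.96×6.0/0.99)² = 141.1 → n = 142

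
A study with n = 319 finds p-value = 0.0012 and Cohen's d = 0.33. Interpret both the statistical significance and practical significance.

Statistically significant (p = 0.0012 < 0.05). Cohen's d = 0.33 indicates a small effect size. Both statistical and practical significance should be considered.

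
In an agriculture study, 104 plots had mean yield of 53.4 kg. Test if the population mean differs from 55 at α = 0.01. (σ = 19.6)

z = (x̄ - μ₀)/(σ/√n) = (53.4 - 55)/(19.6/√104) = -0.832. Critical value: ±2.576. Since |-0.832| ≤ 2.576, Fail to reject H₀.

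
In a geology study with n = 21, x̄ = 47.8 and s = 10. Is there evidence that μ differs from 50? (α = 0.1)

t = (x̄ - μ₀)/(s/√n) = (47.8 - 50)/(10/√21) = -1.008. df = 20, critical t = ±1.725. Fail to reject H₀.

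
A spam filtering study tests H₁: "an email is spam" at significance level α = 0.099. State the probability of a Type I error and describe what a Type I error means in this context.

P(Type I error) = α = 0.099. A Type I error is rejecting H₀ when H₀ is actually true (false positive) — here, concluding that an email is spam when in fact this is not the case. Consequence: a legitimate email is sent to the spam folder and the user misses it.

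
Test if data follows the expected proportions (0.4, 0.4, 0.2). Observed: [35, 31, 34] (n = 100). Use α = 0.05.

Expected: [40.0, 40.0, 20.0]. χ² = 12.45. df = 2, critical = 5.991. Reject H₀.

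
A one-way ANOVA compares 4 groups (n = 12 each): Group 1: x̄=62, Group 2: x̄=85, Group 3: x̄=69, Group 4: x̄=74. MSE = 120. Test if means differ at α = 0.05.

Grand mean = 72.5. SS_between = 3372.0, MS_between = 1124.0. F = 9.367, F_crit ≈ 2.816. Reject H₀.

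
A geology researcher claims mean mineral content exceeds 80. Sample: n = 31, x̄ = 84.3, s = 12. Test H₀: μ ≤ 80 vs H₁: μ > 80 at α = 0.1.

t = (84.3 - 80)/(12/√31) = 1.995, df = 30. Critical t = 1.31. Reject H₀.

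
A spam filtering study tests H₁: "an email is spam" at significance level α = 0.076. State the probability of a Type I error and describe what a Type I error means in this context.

P(Type I error) = α = 0.076. A Type I error is rejecting H₀ when H₀ is actually true (false positive) — here, concluding that an email is spam when in fact this is not the case. Consequence: a legitimate email is sent to the spam folder and the user misses it.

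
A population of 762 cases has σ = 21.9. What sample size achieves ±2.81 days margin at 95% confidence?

Without FPC: n₀ = (1.96×21.9/2.81)² = 233.339. With FPC: n = n₀N/(n₀+N-1) = 178.8 → n = 179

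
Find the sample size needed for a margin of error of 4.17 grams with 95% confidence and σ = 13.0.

n = (z*σ/E)² = (1.96×13.0/4.17)² = 37.3 → n = 38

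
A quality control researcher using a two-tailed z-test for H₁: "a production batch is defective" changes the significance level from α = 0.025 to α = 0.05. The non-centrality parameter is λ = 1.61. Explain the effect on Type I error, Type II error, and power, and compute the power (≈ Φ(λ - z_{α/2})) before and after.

Increasing α from 0.025 to 0.05:
• Type I error rate increases (α is the Type I rate by definition).
• Critical value moves from z_{α/2} = 2.241 to 1.96, so power = Φ(λ - z_{α/2}) goes from Φ(1.61 - 2.241) = 0.264 to Φ(1.61 - 1.96) = 0.363.
• Type II error rate β = 1 - power therefore decreases (0.736 → 0.637).
Appropriate when false negatives are costly — here, shipping a defective batch — faulty products reach customers.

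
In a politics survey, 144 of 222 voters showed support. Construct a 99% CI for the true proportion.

p̂ = 0.649. CI = p̂ ± z*√(p̂(1-p̂)/n) = (0.566, 0.731)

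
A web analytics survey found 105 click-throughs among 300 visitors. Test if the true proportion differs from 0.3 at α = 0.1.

p̂ = 0.35, p₀ = 0.3. z = (p̂ - p₀)/√(p₀(1-p₀)/n) = 1.89. Critical: ±1.645. Reject H₀.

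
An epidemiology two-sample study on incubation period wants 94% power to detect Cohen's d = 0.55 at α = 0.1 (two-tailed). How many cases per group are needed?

z_{α/2} = 1.645, z_β = Φ⁻¹(0.94) = 1.555. For medium effect (d = 0.55): n per group = 2(z_{α/2} + z_β)²/d² = 2(1.645 + 1.555)²/0.55² = 67.7 → 68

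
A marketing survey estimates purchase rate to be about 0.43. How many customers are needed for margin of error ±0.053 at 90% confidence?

n = z²p(1-p)/E² = 1.645²×0.43×0.57/0.053² = 236.1 → n = 237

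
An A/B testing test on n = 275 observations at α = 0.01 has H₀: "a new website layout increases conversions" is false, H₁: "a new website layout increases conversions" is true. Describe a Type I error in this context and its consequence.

Type I error: rejecting H₀ when it is true — concluding that a new website layout increases conversions when in fact it is not. Consequence: rolling out a layout that doesn't actually help — wasted engineering effort.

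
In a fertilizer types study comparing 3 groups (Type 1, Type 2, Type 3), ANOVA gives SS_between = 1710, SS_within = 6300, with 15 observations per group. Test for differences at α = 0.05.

df_between = 2, df_within = 42. F = MS_between/MS_within = 855.0/150.0 = 5.7. F_crit ≈ 3.22. Reject H₀. At least one mean differs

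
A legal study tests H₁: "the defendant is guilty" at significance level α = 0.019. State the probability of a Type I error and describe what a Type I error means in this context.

P(Type I error) = α = 0.019. A Type I error is rejecting H₀ when H₀ is actually true (false positive) — here, concluding that the defendant is guilty when in fact this is not the case. Consequence: convicting an innocent person.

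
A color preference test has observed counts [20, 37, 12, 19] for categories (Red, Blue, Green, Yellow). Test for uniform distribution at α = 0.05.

Expected = 22 each. χ² = Σ(O-E)²/E = 15.364. df = 3, critical value = 7.815. Reject H₀.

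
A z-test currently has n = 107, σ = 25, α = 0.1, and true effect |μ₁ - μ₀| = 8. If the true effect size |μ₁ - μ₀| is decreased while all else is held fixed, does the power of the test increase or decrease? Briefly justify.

Power decreases: a smaller true effect decreases the non-centrality λ = |μ₁ - μ₀|/(σ/√n).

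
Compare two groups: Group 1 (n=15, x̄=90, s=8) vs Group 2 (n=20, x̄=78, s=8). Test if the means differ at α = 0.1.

Pooled sp = 8.0. t = 4.392, df = 33. Critical t = ±1.692. Reject H₀.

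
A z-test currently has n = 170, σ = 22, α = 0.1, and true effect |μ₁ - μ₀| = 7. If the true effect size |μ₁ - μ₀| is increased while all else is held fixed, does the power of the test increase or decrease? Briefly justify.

Power increases: a larger true effect increases the non-centrality λ = |μ₁ - μ₀|/(σ/√n).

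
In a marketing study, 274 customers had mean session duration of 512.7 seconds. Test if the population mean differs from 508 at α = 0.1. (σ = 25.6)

z = (x̄ - μ₀)/(σ/√n) = (512.7 - 508)/(25.6/√274) = 3.039. Critical value: ±1.645. Since |3.039| > 1.645, Reject H₀.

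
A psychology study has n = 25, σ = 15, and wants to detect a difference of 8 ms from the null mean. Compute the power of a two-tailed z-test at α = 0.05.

SE = σ/√n = 15/√25 = 3.0. Non-centrality λ = d/SE = 8/3.0 = 2.667. Power ≈ Φ(λ - z_{α/2}) = Φ(2.667 - 1.96) = Φ(0.707) = 0.76.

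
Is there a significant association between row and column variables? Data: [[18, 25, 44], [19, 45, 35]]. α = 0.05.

χ² = 6.017. df = 2, critical = 5.991. Reject H₀. Variables are dependent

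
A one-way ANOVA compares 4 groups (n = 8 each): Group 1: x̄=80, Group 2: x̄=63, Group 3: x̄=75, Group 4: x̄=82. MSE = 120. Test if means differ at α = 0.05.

Grand mean = 75.0. SS_between = 1744.0, MS_between = 581.33. F = 4.844, F_crit ≈ 2.947. Reject H₀.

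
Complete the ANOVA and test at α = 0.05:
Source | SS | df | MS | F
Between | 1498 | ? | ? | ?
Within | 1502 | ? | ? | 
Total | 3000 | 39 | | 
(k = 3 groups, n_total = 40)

df_between = 2, df_within = 37. MS_between = 749.0, MS_within = 40.59. F = 18.451, F_crit ≈ 3.252. Reject H₀.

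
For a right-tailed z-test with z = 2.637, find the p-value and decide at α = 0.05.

p = P(Z > 2.637) = 1 - Φ(2.637) ≈ 0.0042. Since p < 0.05, reject H₀ (significant) at α = 0.05.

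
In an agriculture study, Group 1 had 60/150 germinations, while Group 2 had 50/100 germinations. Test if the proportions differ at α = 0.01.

p̂₁ = 0.4, p̂₂ = 0.5, pooled p̂ = 0.44. z = -1.56. Critical: ±2.576. Fail to reject H₀.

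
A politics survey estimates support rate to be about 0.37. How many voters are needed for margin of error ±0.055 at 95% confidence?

n = z²p(1-p)/E² = 1.96²×0.37×0.63/0.055² = 296.03 → n = 297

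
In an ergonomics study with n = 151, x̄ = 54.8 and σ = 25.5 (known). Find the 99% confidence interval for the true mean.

CI = x̄ ± z*(σ/√n) = 54.8 ± 2.576(25.5/√151) = 54.8 ± 5.35 = (49.45, 60.15)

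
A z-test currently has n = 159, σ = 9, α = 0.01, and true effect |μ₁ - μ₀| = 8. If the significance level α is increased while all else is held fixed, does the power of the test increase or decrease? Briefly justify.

Power increases: a larger α lowers the critical value, so more of the H₁ sampling distribution falls in the rejection region.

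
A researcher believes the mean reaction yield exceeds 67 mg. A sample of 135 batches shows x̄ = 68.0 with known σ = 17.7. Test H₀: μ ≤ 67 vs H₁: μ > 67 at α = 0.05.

z = 0.656. Critical value: 1.645. Fail to reject H₀.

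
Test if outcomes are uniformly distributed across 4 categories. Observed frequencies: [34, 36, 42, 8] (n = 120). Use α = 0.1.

Expected = 30 each. χ² = Σ(O-E)²/E = 22.667. df = 3, critical value = 6.251. Reject H₀.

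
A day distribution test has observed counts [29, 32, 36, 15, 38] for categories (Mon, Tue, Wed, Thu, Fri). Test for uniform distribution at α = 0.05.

Expected = 30 each. χ² = Σ(O-E)²/E = 11.0. df = 4, critical value = 9.488. Reject H₀.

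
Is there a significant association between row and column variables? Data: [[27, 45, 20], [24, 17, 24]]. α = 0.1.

χ² = 8.802. df = 2, critical = 4.605. Reject H₀. Variables are dependent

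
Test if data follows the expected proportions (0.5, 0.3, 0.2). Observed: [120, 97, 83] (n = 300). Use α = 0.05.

Expected: [150.0, 90.0, 60.0]. χ² = 15.361. df = 2, critical = 5.991. Reject H₀.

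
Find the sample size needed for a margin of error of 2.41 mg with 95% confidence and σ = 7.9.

n = (z*σ/E)² = (1.96×7.9/2.41)² = 41.3 → n = 42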